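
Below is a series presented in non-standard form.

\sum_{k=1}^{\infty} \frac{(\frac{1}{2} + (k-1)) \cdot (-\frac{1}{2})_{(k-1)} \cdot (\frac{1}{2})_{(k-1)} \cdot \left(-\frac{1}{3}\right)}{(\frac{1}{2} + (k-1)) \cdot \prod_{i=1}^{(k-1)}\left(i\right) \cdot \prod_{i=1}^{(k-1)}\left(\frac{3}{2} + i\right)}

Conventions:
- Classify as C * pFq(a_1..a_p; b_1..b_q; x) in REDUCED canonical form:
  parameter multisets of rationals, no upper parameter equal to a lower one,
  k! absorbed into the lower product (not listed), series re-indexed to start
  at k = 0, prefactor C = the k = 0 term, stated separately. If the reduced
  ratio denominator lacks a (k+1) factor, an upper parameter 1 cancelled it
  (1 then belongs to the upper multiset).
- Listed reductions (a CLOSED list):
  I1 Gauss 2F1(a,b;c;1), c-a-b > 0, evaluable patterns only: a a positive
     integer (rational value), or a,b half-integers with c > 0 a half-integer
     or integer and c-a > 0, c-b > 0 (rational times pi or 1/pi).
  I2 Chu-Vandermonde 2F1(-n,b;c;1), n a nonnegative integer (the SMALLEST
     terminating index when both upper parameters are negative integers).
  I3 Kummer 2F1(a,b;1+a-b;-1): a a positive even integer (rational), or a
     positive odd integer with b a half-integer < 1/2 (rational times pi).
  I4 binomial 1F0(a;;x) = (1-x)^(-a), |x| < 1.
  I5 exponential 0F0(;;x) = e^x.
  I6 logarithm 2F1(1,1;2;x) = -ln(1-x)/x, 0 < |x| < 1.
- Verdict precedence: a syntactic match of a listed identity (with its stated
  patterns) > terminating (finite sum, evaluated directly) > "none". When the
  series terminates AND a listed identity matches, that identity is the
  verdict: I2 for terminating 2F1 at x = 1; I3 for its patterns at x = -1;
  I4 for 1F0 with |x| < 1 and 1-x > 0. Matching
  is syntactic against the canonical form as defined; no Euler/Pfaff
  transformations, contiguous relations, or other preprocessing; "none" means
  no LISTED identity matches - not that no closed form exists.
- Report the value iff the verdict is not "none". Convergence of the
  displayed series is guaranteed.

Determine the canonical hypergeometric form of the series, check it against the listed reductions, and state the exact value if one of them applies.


x = 1 here; the reduced form reads 2F1, upper {-\frac{1}{2}, \frac{1}{2}}, lower {\frac{5}{2}}, C = -\frac{1}{3}. Verdict: this is the half-integer Gauss pattern (I1) (x = 1; upper {-\frac{1}{2}, \frac{1}{2}} half-integers, c = \frac{5}{2} in the evaluable pattern). Sum: \left(-\frac{3}{32}\right) \cdot \pi.

Key step: t_0 being -\frac{1}{3}, the product of the first k integers (C = -1/3) is k!.
Consecutive-term ratio: r(k) = 1 * (k-\frac{1}{2}) (k+\frac{1}{2}) / [(k+\frac{5}{2}) (k+1)] ; factor over Q: parameters, x = 1, and C = -\frac{1}{3}.


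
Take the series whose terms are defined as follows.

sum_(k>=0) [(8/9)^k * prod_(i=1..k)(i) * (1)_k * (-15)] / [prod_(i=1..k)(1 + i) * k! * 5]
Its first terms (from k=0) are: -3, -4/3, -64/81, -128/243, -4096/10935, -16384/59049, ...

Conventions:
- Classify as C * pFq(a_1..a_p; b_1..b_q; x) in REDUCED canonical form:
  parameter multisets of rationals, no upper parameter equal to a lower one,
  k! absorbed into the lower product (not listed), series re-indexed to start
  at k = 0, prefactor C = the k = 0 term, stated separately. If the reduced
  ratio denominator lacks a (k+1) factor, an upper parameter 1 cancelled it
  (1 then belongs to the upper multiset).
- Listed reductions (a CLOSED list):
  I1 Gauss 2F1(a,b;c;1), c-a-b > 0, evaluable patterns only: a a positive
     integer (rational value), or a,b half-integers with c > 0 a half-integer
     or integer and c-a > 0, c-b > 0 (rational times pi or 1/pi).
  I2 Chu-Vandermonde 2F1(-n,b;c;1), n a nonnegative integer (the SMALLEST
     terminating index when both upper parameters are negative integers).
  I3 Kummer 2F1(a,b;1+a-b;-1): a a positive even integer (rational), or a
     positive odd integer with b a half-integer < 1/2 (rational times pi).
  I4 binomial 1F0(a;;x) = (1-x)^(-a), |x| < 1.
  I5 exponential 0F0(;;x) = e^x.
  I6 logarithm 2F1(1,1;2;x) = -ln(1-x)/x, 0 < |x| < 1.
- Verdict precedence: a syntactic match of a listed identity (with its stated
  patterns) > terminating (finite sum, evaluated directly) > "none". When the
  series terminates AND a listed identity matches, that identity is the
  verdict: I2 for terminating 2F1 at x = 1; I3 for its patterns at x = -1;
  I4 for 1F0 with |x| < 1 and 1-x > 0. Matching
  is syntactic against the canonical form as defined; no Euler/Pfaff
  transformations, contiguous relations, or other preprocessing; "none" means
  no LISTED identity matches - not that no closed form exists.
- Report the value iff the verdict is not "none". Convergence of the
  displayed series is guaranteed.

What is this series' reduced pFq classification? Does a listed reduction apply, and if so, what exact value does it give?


Key observation: t_0 = -3 here, and the running product (C = -3) telescopes to a rising factorial.
Ratio: r(k) = (8/9) * (k+1) (k+1) / [(k+2) (k+1)] - rational in k, leading ratio (8/9); with t_0 = -3, classification follows.

Reduced: x = 8/9, 2F1, upper = {1, 1}, lower = {2}, C = -3. Verdict (x = 8/9): logarithm (I6) applies (the logarithm: parameters (1,1;2), x = 8/9). Value: (27/8) * ln(1/9).


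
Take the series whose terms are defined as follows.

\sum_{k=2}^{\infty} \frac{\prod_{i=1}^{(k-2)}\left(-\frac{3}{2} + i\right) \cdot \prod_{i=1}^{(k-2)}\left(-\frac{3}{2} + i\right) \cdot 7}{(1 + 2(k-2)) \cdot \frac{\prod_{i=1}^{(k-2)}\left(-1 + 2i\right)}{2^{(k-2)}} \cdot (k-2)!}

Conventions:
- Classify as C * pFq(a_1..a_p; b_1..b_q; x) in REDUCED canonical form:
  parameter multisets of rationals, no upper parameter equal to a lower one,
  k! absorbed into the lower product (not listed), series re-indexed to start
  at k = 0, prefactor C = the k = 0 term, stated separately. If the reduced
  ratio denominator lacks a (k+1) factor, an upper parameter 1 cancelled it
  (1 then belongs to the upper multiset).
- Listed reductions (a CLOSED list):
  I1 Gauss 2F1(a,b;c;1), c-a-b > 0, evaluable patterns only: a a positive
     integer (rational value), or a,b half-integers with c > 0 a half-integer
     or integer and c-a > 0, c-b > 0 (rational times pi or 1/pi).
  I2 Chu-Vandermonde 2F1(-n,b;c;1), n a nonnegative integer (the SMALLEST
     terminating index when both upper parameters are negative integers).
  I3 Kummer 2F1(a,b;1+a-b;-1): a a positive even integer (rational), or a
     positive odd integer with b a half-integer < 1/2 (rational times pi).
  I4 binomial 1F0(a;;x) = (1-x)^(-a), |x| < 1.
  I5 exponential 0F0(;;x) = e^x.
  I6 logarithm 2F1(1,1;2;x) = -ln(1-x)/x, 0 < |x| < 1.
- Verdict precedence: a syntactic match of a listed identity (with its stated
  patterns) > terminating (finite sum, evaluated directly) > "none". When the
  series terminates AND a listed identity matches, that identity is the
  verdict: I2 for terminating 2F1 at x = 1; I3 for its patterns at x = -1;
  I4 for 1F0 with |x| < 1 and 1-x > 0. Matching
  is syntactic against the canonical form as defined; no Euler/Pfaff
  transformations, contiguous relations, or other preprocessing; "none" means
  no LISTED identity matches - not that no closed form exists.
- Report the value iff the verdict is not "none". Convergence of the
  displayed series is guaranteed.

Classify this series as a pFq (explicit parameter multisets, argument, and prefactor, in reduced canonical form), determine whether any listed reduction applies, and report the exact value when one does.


Classification (C = 7): 2F1 with upper {-\frac{1}{2}, -\frac{1}{2}}, lower {\frac{3}{2}}, argument x = 1. Verdict at x = 1: the half-integer Gauss pattern (I1) matches (x = 1; upper {-\frac{1}{2}, -\frac{1}{2}} half-integers, c = \frac{3}{2} in the evaluable pattern). Hence: \frac{21}{8} \cdot \pi.

First insight: t_0 being 7, the running product (C = 7) telescopes to a rising factorial.
Ratio: r(k) = 1 * (k-\frac{1}{2}) (k-\frac{1}{2}) / [(k+\frac{3}{2}) (k+1)] - rational; roots negated = parameters, x = 1, C = 7.


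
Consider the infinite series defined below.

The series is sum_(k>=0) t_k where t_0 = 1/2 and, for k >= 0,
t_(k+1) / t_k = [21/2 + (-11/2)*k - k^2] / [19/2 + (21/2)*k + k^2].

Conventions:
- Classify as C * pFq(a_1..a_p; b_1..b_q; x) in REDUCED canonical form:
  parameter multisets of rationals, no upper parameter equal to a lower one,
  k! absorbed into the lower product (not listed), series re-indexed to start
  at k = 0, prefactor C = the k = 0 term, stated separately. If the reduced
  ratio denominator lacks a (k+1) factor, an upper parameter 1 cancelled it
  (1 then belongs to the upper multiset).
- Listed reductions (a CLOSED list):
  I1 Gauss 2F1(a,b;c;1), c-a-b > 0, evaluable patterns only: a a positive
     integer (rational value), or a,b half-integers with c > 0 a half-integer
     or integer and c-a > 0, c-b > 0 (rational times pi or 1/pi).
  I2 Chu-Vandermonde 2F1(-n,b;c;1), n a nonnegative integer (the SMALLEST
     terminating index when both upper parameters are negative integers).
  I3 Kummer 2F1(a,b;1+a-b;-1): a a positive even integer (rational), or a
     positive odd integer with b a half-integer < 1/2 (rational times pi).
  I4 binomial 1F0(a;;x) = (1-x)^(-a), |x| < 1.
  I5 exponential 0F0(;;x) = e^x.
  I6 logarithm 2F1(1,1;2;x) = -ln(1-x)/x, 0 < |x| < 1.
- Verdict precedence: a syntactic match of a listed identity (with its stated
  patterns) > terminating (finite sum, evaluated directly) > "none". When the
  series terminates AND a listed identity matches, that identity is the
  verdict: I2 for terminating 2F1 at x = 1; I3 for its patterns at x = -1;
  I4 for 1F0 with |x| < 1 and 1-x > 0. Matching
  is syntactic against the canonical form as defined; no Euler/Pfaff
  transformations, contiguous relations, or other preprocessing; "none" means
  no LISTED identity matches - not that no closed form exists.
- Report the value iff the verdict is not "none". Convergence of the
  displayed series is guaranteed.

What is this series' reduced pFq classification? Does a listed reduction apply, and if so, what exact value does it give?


Prefactor 1/2, argument -1: 2F1 with upper {-3/2, 7} over lower {19/2}. Verdict at x = -1: the Kummer evaluation I3 matches (x = -1; c = 19/2 equals 1+a-b for upper {-3/2, 7}: listed pattern). Its exact value is (765765/2097152) * pi.

Key observation: t_0 being 1/2, the expanded ratio factors over Q; prefactor 1/2, roots give parameters.
Consecutive-term ratio: r(k) = (-1) * (k-3/2) (k+7) / [(k+19/2) (k+1)] - rational; roots negated = parameters, x = (-1), C = 1/2.


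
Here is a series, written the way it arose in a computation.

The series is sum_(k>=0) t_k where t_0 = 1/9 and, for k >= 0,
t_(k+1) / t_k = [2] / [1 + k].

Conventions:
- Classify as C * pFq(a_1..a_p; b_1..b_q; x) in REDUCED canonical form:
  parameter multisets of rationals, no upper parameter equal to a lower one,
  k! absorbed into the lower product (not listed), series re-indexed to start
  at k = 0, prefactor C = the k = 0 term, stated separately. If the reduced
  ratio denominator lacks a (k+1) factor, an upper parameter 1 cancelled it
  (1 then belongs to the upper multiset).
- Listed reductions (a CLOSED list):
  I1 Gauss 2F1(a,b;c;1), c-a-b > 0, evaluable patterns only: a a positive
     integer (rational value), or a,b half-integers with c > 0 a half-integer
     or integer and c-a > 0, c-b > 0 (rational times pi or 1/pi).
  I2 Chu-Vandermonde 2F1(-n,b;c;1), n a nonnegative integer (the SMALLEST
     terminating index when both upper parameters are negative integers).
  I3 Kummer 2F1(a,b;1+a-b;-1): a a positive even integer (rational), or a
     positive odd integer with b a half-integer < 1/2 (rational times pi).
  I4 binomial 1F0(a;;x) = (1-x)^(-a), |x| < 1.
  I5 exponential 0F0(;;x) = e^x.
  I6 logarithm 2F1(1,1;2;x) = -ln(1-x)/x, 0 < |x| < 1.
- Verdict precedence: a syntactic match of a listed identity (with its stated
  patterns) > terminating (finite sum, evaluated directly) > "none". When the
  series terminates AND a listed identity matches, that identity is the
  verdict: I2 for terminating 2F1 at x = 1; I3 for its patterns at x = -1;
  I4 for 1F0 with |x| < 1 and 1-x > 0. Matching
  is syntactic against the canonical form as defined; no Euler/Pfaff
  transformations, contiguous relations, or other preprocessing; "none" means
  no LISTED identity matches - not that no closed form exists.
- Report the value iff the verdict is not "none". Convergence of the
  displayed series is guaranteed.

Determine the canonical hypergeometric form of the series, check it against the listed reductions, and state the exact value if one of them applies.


Prefactor 1/9, argument 2: 0F0 with upper {-} over lower {-}. Verdict: the exponential series (I5) matches (the 0F0 exponential series at x = 2). Its exact value is (1/9) * e^(2).

Key step: from the first term 1/9: factor the ratio over Q (C = 1/9): negated roots = parameters.
Term ratio: r(k) = 2 * 1 / [(k+1)] ; factor over Q: parameters, x = 2, and C = 1/9.


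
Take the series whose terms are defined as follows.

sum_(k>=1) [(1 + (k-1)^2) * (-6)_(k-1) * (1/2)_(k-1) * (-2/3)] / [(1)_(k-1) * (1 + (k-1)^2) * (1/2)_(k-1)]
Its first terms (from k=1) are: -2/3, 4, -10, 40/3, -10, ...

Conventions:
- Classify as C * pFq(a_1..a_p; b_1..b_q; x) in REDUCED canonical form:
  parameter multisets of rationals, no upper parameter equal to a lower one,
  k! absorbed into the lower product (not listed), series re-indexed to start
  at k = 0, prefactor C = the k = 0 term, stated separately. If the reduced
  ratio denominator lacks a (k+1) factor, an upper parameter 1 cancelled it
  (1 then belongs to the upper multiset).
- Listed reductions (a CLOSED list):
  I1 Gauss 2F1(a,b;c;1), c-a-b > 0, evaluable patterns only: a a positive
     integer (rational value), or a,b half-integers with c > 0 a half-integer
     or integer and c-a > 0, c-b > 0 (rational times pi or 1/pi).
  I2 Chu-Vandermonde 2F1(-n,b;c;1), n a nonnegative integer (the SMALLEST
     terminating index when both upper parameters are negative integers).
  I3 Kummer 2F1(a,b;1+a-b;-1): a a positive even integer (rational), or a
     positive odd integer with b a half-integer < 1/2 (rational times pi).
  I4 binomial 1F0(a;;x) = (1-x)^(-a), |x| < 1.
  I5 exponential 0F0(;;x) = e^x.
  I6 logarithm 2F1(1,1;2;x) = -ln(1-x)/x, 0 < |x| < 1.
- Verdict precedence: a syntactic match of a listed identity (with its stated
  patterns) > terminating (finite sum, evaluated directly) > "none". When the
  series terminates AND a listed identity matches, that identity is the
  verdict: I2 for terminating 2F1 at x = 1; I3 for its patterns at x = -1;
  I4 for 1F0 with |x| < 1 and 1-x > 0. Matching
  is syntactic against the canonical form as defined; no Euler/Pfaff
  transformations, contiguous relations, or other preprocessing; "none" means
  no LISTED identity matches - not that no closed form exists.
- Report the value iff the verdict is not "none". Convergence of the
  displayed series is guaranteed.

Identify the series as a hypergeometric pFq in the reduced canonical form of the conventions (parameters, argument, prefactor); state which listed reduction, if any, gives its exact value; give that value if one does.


Canonical form: C = -2/3 times 1F0 with upper {-6}, lower {-}, x = 1. Verdict: terminating - upper parameter -6 makes this a finite sum (last index 6), evaluated exactly. Exact value: 0.

Structural cue: t_0 = -2/3 here, and the factor k^2 + 1 cancels (top and bottom), leaving prefactor -2/3.
Ratio: r(k) = 1 * (k-6) / [(k+1)] ; factor over Q: parameters, x = 1, and C = -2/3.


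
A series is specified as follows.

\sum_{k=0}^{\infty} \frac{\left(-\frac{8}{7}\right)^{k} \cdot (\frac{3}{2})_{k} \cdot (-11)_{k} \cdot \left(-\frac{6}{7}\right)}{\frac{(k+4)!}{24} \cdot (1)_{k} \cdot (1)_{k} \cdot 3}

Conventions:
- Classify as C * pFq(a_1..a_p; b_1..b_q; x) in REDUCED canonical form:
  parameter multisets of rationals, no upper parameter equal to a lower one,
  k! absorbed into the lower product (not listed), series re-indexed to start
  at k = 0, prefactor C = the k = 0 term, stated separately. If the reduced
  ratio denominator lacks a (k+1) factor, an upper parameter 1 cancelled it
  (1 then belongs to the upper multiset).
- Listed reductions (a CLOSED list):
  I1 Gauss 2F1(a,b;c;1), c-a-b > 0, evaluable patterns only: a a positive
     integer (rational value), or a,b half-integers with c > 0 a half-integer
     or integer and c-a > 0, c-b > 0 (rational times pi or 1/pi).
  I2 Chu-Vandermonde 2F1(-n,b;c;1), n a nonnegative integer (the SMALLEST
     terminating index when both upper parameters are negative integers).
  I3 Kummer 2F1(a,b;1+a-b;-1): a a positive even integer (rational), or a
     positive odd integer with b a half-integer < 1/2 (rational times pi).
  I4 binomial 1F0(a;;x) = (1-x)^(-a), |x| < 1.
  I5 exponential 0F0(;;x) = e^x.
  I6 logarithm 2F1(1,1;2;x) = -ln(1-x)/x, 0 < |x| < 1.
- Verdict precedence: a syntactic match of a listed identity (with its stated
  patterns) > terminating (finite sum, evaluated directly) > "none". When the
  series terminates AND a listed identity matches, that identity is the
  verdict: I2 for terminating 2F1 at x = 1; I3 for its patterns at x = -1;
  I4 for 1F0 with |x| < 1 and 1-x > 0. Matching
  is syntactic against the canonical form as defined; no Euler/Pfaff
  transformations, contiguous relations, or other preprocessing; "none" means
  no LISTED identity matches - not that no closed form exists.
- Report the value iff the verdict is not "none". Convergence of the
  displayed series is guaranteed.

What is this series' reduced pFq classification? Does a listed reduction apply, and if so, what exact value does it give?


Structural cue: t_0 = -\frac{2}{7} here, and (1)_k (C = -2/7) is k! itself.
Step ratio: r(k) = -\frac{8}{7} * (k-11) (k+\frac{3}{2}) / [(k+1) (k+5) (k+1)] - rational in k, leading ratio -\frac{8}{7}; with t_0 = -\frac{2}{7}, classification follows.

This is -\frac{2}{7} * 2F2(-11, \frac{3}{2}; 1, 5; -\frac{8}{7}) in reduced canonical form. Verdict: terminating. (-11)_k vanishes past k = 11, leaving a 12-term sum, computed directly. Hence: -\frac{39570280937339422}{10791013534079625}.


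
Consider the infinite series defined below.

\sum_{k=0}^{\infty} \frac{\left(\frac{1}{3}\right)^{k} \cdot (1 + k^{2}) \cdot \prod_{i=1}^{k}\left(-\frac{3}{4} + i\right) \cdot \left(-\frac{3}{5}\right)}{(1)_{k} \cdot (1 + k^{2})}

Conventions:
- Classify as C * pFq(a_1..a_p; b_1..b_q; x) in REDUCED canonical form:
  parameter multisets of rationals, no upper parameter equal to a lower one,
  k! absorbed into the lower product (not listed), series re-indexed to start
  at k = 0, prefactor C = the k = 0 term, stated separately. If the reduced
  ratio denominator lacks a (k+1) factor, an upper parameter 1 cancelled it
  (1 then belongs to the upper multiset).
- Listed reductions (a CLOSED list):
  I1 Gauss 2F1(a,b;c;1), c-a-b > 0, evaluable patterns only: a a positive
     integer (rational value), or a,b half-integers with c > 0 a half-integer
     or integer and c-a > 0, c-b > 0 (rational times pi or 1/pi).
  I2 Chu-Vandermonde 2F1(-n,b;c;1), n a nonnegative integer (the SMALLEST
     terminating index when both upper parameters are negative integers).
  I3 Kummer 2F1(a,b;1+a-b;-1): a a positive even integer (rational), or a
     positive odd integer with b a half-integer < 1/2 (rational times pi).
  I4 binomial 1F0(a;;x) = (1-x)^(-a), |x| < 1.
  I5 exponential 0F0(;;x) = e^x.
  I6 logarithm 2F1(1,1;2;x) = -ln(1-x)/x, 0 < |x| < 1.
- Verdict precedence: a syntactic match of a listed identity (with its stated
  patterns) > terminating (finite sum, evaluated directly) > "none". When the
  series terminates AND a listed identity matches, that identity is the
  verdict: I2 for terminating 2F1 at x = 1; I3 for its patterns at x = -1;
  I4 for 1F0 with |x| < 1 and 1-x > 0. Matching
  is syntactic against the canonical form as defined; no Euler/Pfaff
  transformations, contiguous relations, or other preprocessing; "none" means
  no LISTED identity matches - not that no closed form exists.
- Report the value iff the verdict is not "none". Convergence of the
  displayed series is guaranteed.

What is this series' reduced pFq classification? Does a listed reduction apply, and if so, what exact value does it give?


At argument \frac{1}{3}: a 1F0 with upper {\frac{1}{4}}, lower {-}, scaled by C = -\frac{3}{5}. Verdict: the I4 binomial reduction applies (the 1F0 binomial series: exponent -1/4, x = \frac{1}{3}). Value: \left(-\frac{3}{5}\right) \cdot \left(\frac{2}{3}\right)^{-\frac{1}{4}}.

First insight: with t_0 = -\frac{3}{5}, the running product (C = -3/5, x = 1/3) telescopes to a rising factorial.
Adjacent-term ratio: r(k) = \frac{1}{3} * (k+\frac{1}{4}) / [(k+1)] - rational in k, leading ratio \frac{1}{3}; with t_0 = -\frac{3}{5}, classification follows.


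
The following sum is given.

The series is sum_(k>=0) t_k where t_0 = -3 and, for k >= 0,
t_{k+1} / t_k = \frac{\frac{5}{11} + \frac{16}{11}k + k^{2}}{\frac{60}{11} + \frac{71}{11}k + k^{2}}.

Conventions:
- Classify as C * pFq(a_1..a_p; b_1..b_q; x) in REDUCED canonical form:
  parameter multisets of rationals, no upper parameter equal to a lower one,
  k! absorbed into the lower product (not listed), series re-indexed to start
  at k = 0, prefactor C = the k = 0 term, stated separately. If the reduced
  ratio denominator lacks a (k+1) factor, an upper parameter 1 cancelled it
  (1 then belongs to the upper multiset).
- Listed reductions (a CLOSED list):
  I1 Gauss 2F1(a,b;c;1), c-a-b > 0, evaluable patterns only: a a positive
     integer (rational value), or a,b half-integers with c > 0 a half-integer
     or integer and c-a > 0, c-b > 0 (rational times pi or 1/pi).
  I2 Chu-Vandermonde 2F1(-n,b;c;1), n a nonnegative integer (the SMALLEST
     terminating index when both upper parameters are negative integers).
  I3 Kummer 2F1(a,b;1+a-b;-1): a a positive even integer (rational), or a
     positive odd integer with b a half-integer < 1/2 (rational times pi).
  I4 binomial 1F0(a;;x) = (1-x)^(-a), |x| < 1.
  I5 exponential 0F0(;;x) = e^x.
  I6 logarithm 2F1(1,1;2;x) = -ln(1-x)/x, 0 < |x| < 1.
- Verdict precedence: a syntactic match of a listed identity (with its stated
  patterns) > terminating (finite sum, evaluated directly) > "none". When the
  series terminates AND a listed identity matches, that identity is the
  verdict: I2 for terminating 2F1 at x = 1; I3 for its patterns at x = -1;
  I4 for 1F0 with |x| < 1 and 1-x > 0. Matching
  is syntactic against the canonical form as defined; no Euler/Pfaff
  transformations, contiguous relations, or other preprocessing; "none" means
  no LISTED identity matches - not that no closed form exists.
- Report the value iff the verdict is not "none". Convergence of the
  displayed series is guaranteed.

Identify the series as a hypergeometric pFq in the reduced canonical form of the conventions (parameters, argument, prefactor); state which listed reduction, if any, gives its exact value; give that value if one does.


Canonical form: C = -3 times 2F1 with upper {\frac{5}{11}, 1}, lower {\frac{60}{11}}, x = 1. Verdict: Gauss's theorem (I1) fires (x = 1: the Gamma ratio telescopes since c-a-b = 4 > 0 and a = 1 in Z>0). Hence: -\frac{147}{44}.

First insight: with t_0 = -3, factor the ratio over Q (prefactor -3): negated roots = parameters.
Consecutive-term ratio: r(k) = 1 * (k+\frac{5}{11}) (k+1) / [(k+\frac{60}{11}) (k+1)] - rational; roots negated = parameters, x = 1, C = -3.


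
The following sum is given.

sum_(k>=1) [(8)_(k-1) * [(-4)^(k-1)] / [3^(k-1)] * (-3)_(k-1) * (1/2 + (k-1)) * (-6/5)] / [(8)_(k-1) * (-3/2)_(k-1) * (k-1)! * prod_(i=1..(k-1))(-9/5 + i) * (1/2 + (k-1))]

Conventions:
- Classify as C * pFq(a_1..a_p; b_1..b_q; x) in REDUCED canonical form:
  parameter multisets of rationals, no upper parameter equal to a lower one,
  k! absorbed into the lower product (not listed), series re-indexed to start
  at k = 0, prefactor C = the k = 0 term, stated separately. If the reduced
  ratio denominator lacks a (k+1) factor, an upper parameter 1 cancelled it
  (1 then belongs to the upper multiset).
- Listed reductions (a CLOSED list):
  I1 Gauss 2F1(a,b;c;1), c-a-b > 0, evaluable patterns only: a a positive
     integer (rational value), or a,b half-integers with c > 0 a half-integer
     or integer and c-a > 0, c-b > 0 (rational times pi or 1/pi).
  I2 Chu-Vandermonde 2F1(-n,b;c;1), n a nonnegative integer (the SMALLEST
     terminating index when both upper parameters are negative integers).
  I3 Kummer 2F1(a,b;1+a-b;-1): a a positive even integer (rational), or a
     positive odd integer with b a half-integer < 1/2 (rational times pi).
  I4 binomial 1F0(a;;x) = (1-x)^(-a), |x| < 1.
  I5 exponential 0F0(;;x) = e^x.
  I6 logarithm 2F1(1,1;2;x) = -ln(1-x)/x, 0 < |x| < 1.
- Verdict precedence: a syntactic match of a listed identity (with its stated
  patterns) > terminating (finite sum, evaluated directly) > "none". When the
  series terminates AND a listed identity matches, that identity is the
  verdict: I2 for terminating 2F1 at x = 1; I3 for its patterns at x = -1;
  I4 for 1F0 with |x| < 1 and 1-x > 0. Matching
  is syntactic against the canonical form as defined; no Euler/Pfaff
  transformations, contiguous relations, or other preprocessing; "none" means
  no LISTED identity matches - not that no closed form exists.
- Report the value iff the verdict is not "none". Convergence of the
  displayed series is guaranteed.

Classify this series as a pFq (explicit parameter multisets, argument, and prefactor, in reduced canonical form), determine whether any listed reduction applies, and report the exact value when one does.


With C = -6/5: the canonical form is 1F2(-3; -3/2, -4/5; -4/3). Verdict: terminating - the sum ends at index 3 because -3 is a negative integer; exact evaluation follows. Sum: 35494/405.

The tell: from the first term -6/5: k + 1/2 divides numerator and denominator alike; C = -6/5, x = -4/3 after cancelling.
Ratio: r(k) = (-4/3) * (k-3) / [(k-3/2) (k-4/5) (k+1)] - rational in k. x = (-4/3); t_0 = -6/5; negate the roots.


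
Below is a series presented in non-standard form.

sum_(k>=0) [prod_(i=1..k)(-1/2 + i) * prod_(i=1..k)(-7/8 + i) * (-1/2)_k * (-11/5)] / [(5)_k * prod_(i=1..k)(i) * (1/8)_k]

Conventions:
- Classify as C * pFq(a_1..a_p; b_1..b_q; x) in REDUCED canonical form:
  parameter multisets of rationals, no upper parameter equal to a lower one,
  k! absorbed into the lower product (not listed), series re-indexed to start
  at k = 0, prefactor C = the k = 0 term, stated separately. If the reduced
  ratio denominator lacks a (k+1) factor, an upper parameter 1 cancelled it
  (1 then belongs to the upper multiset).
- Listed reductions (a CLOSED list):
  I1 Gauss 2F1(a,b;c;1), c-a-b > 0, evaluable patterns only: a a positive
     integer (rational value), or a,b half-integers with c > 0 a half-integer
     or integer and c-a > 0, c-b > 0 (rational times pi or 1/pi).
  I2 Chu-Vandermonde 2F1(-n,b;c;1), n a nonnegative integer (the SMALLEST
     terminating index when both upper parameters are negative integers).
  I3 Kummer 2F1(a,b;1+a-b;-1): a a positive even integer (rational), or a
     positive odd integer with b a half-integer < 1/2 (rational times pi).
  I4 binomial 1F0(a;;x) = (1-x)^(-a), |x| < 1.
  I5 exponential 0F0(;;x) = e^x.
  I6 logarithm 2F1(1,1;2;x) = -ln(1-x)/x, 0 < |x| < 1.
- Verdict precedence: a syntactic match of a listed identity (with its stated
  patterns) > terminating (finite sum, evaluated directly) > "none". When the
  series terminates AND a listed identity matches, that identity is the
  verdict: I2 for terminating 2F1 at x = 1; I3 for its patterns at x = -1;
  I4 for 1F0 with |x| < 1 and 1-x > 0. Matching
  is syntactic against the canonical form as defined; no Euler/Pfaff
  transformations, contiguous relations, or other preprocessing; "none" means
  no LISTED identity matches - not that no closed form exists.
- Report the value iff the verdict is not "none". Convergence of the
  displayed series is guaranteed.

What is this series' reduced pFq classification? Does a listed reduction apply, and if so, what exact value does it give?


At argument 1: a 2F1 with upper {-1/2, 1/2}, lower {5}, scaled by C = -11/5. Verdict (x = 1): the half-integer Gauss pattern (I1) applies (x = 1; upper {-1/2, 1/2} half-integers, c = 5 in the evaluable pattern). Sum: (-360448/55125) / pi.

Structural cue: x = 1 and the running product (C = -11/5) telescopes to a rising factorial.
Adjacent-term ratio: r(k) = 1 * (k-1/2) (k+1/2) / [(k+5) (k+1)] - poly over poly, x = 1 from leading terms; C = -11/5 at k = 0.


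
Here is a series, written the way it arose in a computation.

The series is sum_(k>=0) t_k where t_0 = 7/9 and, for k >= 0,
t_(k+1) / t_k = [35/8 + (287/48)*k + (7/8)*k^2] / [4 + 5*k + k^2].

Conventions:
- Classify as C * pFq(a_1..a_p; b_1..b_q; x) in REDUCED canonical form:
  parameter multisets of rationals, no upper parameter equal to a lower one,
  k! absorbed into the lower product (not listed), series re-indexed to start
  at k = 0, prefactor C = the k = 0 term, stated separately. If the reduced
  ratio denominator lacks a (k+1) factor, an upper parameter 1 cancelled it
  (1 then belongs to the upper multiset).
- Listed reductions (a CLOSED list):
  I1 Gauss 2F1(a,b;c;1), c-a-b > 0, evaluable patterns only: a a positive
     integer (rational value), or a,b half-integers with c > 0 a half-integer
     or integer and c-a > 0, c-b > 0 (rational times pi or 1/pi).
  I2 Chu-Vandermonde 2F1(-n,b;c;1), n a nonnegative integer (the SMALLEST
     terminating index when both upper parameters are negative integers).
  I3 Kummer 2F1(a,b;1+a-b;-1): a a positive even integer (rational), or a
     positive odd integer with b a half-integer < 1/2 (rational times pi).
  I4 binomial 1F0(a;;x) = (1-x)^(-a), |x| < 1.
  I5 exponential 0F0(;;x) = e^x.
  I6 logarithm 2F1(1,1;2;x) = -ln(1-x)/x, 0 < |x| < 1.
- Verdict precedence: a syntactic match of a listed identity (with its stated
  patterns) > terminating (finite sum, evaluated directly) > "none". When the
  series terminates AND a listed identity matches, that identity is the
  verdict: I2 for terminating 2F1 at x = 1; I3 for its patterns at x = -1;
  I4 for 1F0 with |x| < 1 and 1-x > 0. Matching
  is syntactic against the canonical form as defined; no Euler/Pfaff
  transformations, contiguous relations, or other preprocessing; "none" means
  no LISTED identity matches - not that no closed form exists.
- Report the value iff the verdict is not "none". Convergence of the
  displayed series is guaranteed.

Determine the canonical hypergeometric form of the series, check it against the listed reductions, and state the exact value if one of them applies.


The tell: t_0 = 7/9 here, and factor the ratio over Q (prefactor 7/9): negated roots = parameters.
Term ratio: r(k) = (7/8) * (k+5/6) (k+6) / [(k+4) (k+1)] - rational in k. x = (7/8); t_0 = 7/9; negate the roots.

Canonical form: C = 7/9 times 2F1 with upper {5/6, 6}, lower {4}, x = 7/8. Verdict: none. Every listed pattern misses the 2F1 form at 7/8, upper {5/6, 6}.


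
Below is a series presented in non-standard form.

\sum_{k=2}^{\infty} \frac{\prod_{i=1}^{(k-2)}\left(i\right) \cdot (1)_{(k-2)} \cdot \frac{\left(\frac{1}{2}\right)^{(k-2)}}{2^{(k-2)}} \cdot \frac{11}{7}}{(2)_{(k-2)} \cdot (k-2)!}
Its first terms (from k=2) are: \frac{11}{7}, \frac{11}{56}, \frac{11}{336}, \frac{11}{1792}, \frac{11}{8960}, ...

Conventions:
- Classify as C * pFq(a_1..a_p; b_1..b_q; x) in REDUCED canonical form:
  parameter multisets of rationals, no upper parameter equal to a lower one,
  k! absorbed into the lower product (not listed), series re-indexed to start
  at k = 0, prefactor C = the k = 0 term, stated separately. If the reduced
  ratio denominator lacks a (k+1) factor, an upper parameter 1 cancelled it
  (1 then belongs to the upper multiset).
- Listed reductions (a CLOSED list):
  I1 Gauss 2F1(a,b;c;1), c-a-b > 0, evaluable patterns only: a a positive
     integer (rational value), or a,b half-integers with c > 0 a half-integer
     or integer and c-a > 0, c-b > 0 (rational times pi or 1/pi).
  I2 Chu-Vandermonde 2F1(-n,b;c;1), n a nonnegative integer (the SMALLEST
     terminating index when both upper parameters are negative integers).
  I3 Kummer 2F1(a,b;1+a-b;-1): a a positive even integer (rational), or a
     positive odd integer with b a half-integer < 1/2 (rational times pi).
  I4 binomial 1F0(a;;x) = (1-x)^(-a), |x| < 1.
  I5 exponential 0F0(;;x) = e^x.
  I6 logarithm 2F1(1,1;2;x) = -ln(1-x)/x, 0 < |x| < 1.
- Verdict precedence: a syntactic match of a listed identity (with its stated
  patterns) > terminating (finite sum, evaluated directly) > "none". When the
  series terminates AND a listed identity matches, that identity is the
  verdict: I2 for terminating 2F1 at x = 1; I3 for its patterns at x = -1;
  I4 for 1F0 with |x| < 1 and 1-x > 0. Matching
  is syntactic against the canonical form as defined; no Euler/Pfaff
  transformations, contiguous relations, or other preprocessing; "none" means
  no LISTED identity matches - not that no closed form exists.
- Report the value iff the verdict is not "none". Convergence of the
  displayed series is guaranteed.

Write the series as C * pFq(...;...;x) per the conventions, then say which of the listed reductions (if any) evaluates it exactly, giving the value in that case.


Prefactor \frac{11}{7}, argument \frac{1}{4}: 2F1 with upper {1, 1} over lower {2}. Verdict: this is the I6 logarithm reduction (the logarithm: parameters (1,1;2), x = \frac{1}{4}). Exact value: \left(-\frac{44}{7}\right) \cdot \ln\left(\frac{3}{4}\right).

Structural cue: t_0 = \frac{11}{7} here, and the two k-th powers (prefactor 11/7) combine into one argument.
Step ratio: r(k) = \frac{1}{4} * (k+1) (k+1) / [(k+2) (k+1)] ; factor over Q: parameters, x = \frac{1}{4}, and C = \frac{11}{7}.


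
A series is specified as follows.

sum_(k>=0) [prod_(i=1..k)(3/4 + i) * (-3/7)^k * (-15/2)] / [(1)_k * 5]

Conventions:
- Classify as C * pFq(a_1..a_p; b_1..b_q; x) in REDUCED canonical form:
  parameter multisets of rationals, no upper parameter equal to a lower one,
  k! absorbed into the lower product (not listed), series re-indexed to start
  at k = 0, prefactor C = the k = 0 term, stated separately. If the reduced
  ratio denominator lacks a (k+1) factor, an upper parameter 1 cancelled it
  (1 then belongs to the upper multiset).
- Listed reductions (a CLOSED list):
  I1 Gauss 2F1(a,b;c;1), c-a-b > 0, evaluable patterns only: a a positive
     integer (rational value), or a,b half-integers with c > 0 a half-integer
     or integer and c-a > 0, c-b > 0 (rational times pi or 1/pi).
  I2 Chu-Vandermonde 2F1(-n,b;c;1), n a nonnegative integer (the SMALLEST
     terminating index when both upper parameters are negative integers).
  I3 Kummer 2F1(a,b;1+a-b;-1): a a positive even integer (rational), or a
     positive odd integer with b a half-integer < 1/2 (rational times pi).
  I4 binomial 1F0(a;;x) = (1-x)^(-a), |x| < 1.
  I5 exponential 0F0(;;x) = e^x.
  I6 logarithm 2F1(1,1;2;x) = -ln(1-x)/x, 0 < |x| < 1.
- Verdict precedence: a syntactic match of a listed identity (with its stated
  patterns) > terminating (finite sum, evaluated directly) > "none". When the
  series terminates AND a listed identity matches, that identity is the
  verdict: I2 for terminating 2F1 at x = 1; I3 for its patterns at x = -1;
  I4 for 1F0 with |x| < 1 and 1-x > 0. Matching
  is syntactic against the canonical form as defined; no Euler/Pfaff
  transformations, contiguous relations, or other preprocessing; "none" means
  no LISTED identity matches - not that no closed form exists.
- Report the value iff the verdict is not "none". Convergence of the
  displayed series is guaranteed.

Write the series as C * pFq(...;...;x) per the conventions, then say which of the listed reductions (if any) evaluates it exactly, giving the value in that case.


First insight: t_0 being -3/2, the running product (C = -3/2) telescopes to a rising factorial.
Ratio: r(k) = (-3/7) * (k+7/4) / [(k+1)] - poly over poly, x = (-3/7) from leading terms; C = -3/2 at k = 0.

Classification (C = -3/2): 1F0 with upper {7/4}, lower {-}, argument x = -3/7. Verdict: this is the binomial series (I4) (the 1F0 binomial series: exponent -7/4, x = -3/7). Value: (-3/2) * (10/7)^(-7/4).


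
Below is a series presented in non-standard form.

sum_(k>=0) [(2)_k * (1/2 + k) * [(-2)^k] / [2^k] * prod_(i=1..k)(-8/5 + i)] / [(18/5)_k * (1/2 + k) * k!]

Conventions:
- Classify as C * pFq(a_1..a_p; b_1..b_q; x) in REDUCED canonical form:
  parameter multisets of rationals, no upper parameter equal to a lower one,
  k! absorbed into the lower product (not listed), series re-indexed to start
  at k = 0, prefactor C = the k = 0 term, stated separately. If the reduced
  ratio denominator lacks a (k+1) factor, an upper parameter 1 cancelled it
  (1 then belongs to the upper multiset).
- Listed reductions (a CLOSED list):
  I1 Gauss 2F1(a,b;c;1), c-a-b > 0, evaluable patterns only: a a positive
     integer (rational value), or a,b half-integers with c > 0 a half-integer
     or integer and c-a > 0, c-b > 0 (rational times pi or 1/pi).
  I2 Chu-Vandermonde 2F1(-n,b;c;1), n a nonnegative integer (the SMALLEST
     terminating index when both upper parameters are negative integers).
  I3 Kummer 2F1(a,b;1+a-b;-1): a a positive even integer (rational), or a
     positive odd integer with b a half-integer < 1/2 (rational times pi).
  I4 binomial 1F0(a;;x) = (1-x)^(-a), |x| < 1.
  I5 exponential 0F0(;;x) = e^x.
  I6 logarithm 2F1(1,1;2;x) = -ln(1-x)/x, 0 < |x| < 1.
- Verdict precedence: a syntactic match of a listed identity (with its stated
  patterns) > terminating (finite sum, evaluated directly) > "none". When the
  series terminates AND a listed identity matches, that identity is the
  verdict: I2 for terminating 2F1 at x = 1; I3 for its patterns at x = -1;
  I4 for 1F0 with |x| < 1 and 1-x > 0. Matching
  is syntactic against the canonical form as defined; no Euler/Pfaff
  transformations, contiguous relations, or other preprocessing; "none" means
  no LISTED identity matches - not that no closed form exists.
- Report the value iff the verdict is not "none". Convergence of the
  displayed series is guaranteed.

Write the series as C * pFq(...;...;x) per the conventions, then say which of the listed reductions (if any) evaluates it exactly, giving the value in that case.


At argument -1: a 2F1 with upper {-3/5, 2}, lower {18/5}, scaled by C = 1. Verdict: Kummer (I3) matches (x = -1; c = 18/5 equals 1+a-b for upper {-3/5, 2}: listed pattern). Sum: 13/10.

Key step: with t_0 = 1, the running product (prefactor 1) telescopes to a rising factorial.
Adjacent-term ratio: r(k) = (-1) * (k-3/5) (k+2) / [(k+18/5) (k+1)] - rational; roots negated = parameters, x = (-1), C = 1.


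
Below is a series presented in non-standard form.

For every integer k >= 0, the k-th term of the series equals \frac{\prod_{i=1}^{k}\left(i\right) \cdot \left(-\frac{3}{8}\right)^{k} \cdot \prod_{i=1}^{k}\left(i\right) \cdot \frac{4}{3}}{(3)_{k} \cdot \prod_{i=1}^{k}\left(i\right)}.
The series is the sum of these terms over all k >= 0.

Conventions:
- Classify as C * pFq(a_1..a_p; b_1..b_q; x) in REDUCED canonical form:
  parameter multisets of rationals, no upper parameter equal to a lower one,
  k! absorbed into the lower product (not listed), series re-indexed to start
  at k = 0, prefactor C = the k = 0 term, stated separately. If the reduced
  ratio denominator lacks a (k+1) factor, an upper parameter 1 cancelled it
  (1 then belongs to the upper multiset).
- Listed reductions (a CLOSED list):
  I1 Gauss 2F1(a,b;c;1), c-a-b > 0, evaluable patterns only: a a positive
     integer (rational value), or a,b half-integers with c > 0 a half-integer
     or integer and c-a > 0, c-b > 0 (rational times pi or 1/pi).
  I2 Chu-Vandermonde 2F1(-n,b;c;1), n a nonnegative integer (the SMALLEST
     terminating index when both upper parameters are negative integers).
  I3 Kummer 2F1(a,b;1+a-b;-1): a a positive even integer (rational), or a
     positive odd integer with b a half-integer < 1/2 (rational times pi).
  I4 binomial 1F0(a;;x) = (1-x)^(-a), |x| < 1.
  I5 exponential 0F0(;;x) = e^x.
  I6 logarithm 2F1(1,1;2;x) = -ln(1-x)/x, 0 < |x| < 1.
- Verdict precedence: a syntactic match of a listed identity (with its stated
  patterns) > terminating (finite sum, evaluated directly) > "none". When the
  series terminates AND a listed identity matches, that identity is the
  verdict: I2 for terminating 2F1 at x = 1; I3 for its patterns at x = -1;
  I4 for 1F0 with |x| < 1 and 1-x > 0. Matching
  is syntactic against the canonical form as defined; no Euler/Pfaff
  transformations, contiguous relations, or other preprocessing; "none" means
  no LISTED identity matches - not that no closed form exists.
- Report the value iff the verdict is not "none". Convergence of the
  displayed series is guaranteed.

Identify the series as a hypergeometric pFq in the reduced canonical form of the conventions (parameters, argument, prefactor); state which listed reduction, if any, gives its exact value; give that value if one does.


This is \frac{4}{3} * 2F1(1, 1; 3; -\frac{3}{8}) in reduced canonical form. Verdict: no listed reduction: x = -\frac{3}{8} and upper {1, 1} fail every I1-I6 pattern.

First insight: t_0 = \frac{4}{3} here, and the running product (C = 4/3) telescopes to a rising factorial.
Step ratio: r(k) = -\frac{3}{8} * (k+1) (k+1) / [(k+3) (k+1)] - rational in k, leading ratio -\frac{3}{8}; with t_0 = \frac{4}{3}, classification follows.
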